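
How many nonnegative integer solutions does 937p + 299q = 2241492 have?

gcd(937, 299):
  937 = 3·299 + 40
  299 = 7·40 + 19
  40 = 2·19 + 2
  19 = 9·2 + 1
  2 = 2·1
so gcd(937, 299) = 1.
Back-substitute for Bézout coefficients:
  1 = 19 - 9·2
  ... = 937·(-142) + 299·(445)
Scale by 2241492: one solution is (-318291864, 997463940). Reduce p mod 299: (214, 6826).
General: p = 214 + 299t, q = 6826 - 937t.
p ≥ 0 ⇒ t ≥ 0; q ≥ 0 ⇒ t ≤ 7. So t ∈ [0, 7]: 8 solutions.

8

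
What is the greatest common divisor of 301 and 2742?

1

gcd(2742, 301) = 1  (2742 = 9·301 + 33, 301 = 9·33 + 4, 33 = 8·4 + 1, 4 = 4·1).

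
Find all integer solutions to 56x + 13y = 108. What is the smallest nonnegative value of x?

1

gcd(56, 13) = 1  (56 = 4·13 + 4, 13 = 3·4 + 1, 4 = 4·1).
1 divides 108, so solutions exist.
Back-substituting, 56·(-3) + 13·(13) = 1.
Scale by 108/1 = 108: (x₀, y₀) = (-324, 1404).
General solution: x = -324 + 13t, y = 1404 - 56t for integer t.
x ≥ 0: smallest is -324 mod 13 = 1 (at t = 25), with y = 4.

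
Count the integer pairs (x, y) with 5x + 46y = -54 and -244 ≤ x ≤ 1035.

27

gcd(46, 5):
  46 = 9×5 + 1
  5 = 5×1
so gcd(46, 5) = 1.
Back-substitute for Bézout coefficients:
  1 = 46 - 9×5
  ... = 5×(-9) + 46×(1)
Scale by -54: particular solution (486, -54); reduce x mod 46: (26, -4).
General solution: x = 26 + 46t, y = -4 - 5t for integer t.
-244 ≤ 26 + 46t ≤ 1035 gives t ∈ [-5, 21], which is 27 values.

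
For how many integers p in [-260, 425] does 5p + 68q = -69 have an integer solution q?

gcd(68, 5) = 1  (68 = 13×5 + 3, 5 = 1×3 + 2, 3 = 1×2 + 1, 2 = 2×1).
Back-substituting, 5×(-27) + 68×(2) = 1.
Scale by -69: particular solution (1863, -138); reduce p mod 68: (27, -3).
General solution: p = 27 + 68t, q = -3 - 5t for integer t.
-260 ≤ 27 + 68t ≤ 425 gives t ∈ [-4, 5], which is 10 values.

10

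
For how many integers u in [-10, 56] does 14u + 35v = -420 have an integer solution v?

14

gcd(35, 14) = 7  (35 = 2*14 + 7, 14 = 2*7).
Back-substituting, 14*(-2) + 35*(1) = 7.
Scale by -60: particular solution (120, -60); reduce u mod 5: (0, -12).
General solution: u = 0 + 5t, v = -12 - 2t for integer t.
-10 ≤ 0 + 5t ≤ 56 gives t ∈ [-2, 11], which is 14 values.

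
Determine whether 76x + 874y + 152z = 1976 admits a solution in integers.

yes

gcd(874, 76) = 38  (874 = 11×76 + 38, 76 = 2×38).
gcd(38, 152) = 38.
38 divides 1976, so integer solutions exist.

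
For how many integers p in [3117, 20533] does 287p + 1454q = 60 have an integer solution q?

12

gcd(1454, 287) = 1  (1454 = 5*287 + 19, 287 = 15*19 + 2, 19 = 9*2 + 1, 2 = 2*1).
Back-substituting, 287*(-689) + 1454*(136) = 1.
Scale by 60: particular solution (-41340, 8160); reduce p mod 1454: (826, -163).
General solution: p = 826 + 1454t, q = -163 - 287t for integer t.
3117 ≤ 826 + 1454t ≤ 20533 gives t ∈ [2, 13], which is 12 values.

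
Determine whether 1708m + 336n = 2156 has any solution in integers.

yes

gcd(1708, 336) = 28  (1708 = 5×336 + 28, 336 = 12×28).
28 divides 2156, so integer solutions exist.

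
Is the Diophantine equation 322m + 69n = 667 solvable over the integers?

gcd(322, 69) = 23.
23 divides 667, so integer solutions exist.

yes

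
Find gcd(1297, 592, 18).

1

gcd(1297, 592):
  1297 = 2×592 + 113
  592 = 5×113 + 27
  113 = 4×27 + 5
  27 = 5×5 + 2
  5 = 2×2 + 1
  2 = 2×1
so gcd(1297, 592) = 1.
gcd(1, 18) = 1.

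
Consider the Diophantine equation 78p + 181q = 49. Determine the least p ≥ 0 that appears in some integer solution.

gcd(181, 78) = 1.
1 divides 49, so solutions exist.
By Bézout, 78*(-58) + 181*(25) = 1.
Scale by 49/1 = 49: (p₀, q₀) = (-2842, 1225).
General solution: p = -2842 + 181t, q = 1225 - 78t for integer t.
p ≥ 0: smallest is -2842 mod 181 = 54 (at t = 16), with q = -23.

54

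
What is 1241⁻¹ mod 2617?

504

gcd(2617, 1241):
  2617 = 2*1241 + 135
  1241 = 9*135 + 26
  135 = 5*26 + 5
  26 = 5*5 + 1
  5 = 5*1
so gcd(2617, 1241) = 1.
Back-substitute for Bézout coefficients:
  1 = 26 - 5*5
  ... = 1241*(504) + 2617*(-239)
So 1241*504 ≡ 1 (mod 2617), and 504 mod 2617 = 504.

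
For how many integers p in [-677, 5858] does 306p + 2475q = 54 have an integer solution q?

24

gcd(2475, 306) = 9.
By Bézout, 306·(89) + 2475·(-11) = 9.
Particular solution: (259, -32).
General solution: p = 259 + 275t, q = -32 - 34t for integer t.
-677 ≤ 259 + 275t ≤ 5858 gives t ∈ [-3, 20], which is 24 values.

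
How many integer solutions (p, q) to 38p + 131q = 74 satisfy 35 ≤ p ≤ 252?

2

gcd(131, 38):
  131 = 3*38 + 17
  38 = 2*17 + 4
  17 = 4*4 + 1
  4 = 4*1
so gcd(131, 38) = 1.
Back-substitute for Bézout coefficients:
  1 = 17 - 4*4
  ... = 38*(-31) + 131*(9)
Scale by 74: particular solution (-2294, 666); reduce p mod 131: (64, -18).
General solution: p = 64 + 131t, q = -18 - 38t for integer t.
35 ≤ 64 + 131t ≤ 252 gives t ∈ [0, 1], which is 2 values.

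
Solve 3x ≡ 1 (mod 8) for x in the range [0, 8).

gcd(8, 3):
  8 = 2*3 + 2
  3 = 1*2 + 1
  2 = 2*1
so gcd(8, 3) = 1.
Back-substitute for Bézout coefficients:
  1 = 3 - 1*2
  ... = 3*(3) + 8*(-1)
So 3*3 ≡ 1 (mod 8), and 3 mod 8 = 3.

3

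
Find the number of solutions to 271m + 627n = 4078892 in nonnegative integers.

gcd(627, 271):
  627 = 2·271 + 85
  271 = 3·85 + 16
  85 = 5·16 + 5
  16 = 3·5 + 1
  5 = 5·1
so gcd(627, 271) = 1.
Back-substitute for Bézout coefficients:
  1 = 16 - 3·5
  ... = 271·(118) + 627·(-51)
Scale by 4078892: one solution is (481309256, -208023492). Reduce m mod 627: (230, 6406).
General: m = 230 + 627t, n = 6406 - 271t.
m ≥ 0 ⇒ t ≥ 0; n ≥ 0 ⇒ t ≤ 23. So t ∈ [0, 23]: 24 solutions.

24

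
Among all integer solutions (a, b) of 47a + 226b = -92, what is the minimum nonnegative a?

200

gcd(226, 47):
  226 = 4×47 + 38
  47 = 1×38 + 9
  38 = 4×9 + 2
  9 = 4×2 + 1
  2 = 2×1
so gcd(226, 47) = 1.
1 divides -92, so solutions exist.
Back-substitute for Bézout coefficients:
  1 = 9 - 4×2
  ... = 47×(101) + 226×(-21)
Scale by -92/1 = -92: (a₀, b₀) = (-9292, 1932).
General solution: a = -9292 + 226t, b = 1932 - 47t for integer t.
a ≥ 0: smallest is -9292 mod 226 = 200 (at t = 42), with b = -42.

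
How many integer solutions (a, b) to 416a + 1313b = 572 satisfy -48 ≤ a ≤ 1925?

19

gcd(1313, 416):
  1313 = 3·416 + 65
  416 = 6·65 + 26
  65 = 2·26 + 13
  26 = 2·13
so gcd(1313, 416) = 13.
Back-substitute for Bézout coefficients:
  13 = 65 - 2·26
  ... = 416·(-41) + 1313·(13)
Scale by 44: particular solution (-1804, 572); reduce a mod 101: (14, -4).
General solution: a = 14 + 101t, b = -4 - 32t for integer t.
-48 ≤ 14 + 101t ≤ 1925 gives t ∈ [0, 18], which is 19 values.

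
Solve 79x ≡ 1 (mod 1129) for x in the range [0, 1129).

gcd(1129, 79) = 1  (1129 = 14×79 + 23, 79 = 3×23 + 10, 23 = 2×10 + 3, 10 = 3×3 + 1, 3 = 3×1).
Back-substituting, 79×(343) + 1129×(-24) = 1.
So 79×343 ≡ 1 (mod 1129), and 343 mod 1129 = 343.

343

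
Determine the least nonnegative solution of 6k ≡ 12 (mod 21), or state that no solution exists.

gcd(21, 6):
  21 = 3*6 + 3
  6 = 2*3
so gcd(21, 6) = 3.
3 divides 12, so solutions exist.
Back-substitute for Bézout coefficients:
  3 = 21 - 3*6
  ... = 6*(-3) + 21*(1)
So 6*(-3) ≡ 3 (mod 21); multiply by 4: k ≡ -12 (mod 7).
Smallest nonnegative: k = -12 mod 7 = 2.

2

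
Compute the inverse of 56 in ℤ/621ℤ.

122

gcd(621, 56):
  621 = 11×56 + 5
  56 = 11×5 + 1
  5 = 5×1
so gcd(621, 56) = 1.
Back-substitute for Bézout coefficients:
  1 = 56 - 11×5
  ... = 56×(122) + 621×(-11)
So 56×122 ≡ 1 (mod 621), and 122 mod 621 = 122.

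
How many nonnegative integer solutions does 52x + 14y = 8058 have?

gcd(52, 14) = 2.
By Bézout, 52*(3) + 14*(-11) = 2.
One solution: (5, 557).
General: x = 5 + 7t, y = 557 - 26t.
x ≥ 0 ⇒ t ≥ 0; y ≥ 0 ⇒ t ≤ 21. So t ∈ [0, 21]: 22 solutions.

22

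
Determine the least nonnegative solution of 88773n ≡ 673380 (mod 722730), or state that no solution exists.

47960

gcd(722730, 88773):
  722730 = 8·88773 + 12546
  88773 = 7·12546 + 951
  12546 = 13·951 + 183
  951 = 5·183 + 36
  183 = 5·36 + 3
  36 = 12·3
so gcd(722730, 88773) = 3.
3 divides 673380, so solutions exist.
Back-substitute for Bézout coefficients:
  3 = 183 - 5·36
  ... = 88773·(-19759) + 722730·(2427)
So 88773·(-19759) ≡ 3 (mod 722730); multiply by 224460: n ≡ -4435105140 (mod 240910).
Smallest nonnegative: n = -4435105140 mod 240910 = 47960.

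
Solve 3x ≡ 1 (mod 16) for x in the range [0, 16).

gcd(16, 3) = 1  (16 = 5·3 + 1, 3 = 3·1).
Back-substituting, 3·(-5) + 16·(1) = 1.
So 3·-5 ≡ 1 (mod 16), and -5 mod 16 = 11.

11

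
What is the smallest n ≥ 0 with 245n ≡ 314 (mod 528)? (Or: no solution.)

gcd(528, 245) = 1.
1 divides 314, so solutions exist.
By Bézout, 245×(125) + 528×(-58) = 1.
So 245×(125) ≡ 1 (mod 528); multiply by 314: n ≡ 39250 (mod 528).
Smallest nonnegative: n = 39250 mod 528 = 178.

178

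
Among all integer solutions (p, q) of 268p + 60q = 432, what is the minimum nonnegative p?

9

gcd(268, 60) = 4  (268 = 4·60 + 28, 60 = 2·28 + 4, 28 = 7·4).
4 divides 432, so solutions exist.
Back-substituting, 268·(-2) + 60·(9) = 4.
Scale by 432/4 = 108: (p₀, q₀) = (-216, 972).
General solution: p = -216 + 15t, q = 972 - 67t for integer t.
p ≥ 0: smallest is -216 mod 15 = 9 (at t = 15), with q = -33.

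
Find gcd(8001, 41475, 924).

gcd(41475, 8001) = 21  (41475 = 5·8001 + 1470, 8001 = 5·1470 + 651, 1470 = 2·651 + 168, 651 = 3·168 + 147, 168 = 1·147 + 21, 147 = 7·21).
gcd(21, 924) = 21.

21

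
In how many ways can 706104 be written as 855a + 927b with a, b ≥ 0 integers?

gcd(927, 855):
  927 = 1·855 + 72
  855 = 11·72 + 63
  72 = 1·63 + 9
  63 = 7·9
so gcd(927, 855) = 9.
Back-substitute for Bézout coefficients:
  9 = 72 - 1·63
  ... = 855·(-13) + 927·(12)
Scale by 78456: one solution is (-1019928, 941472). Reduce a mod 103: (81, 687).
General: a = 81 + 103t, b = 687 - 95t.
a ≥ 0 ⇒ t ≥ 0; b ≥ 0 ⇒ t ≤ 7. So t ∈ [0, 7]: 8 solutions.

8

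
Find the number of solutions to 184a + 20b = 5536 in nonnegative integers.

6

gcd(184, 20):
  184 = 9×20 + 4
  20 = 5×4
so gcd(184, 20) = 4.
Back-substitute for Bézout coefficients:
  4 = 184 - 9×20
  ... = 184×(1) + 20×(-9)
Scale by 1384: one solution is (1384, -12456). Reduce a mod 5: (4, 240).
General: a = 4 + 5t, b = 240 - 46t.
a ≥ 0 ⇒ t ≥ 0; b ≥ 0 ⇒ t ≤ 5. So t ∈ [0, 5]: 6 solutions.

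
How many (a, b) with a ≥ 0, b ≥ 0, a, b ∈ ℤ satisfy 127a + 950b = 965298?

gcd(950, 127):
  950 = 7×127 + 61
  127 = 2×61 + 5
  61 = 12×5 + 1
  5 = 5×1
so gcd(950, 127) = 1.
Back-substitute for Bézout coefficients:
  1 = 61 - 12×5
  ... = 127×(-187) + 950×(25)
Scale by 965298: one solution is (-180510726, 24132450). Reduce a mod 950: (674, 926).
General: a = 674 + 950t, b = 926 - 127t.
a ≥ 0 ⇒ t ≥ 0; b ≥ 0 ⇒ t ≤ 7. So t ∈ [0, 7]: 8 solutions.

8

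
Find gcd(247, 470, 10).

1

gcd(470, 247):
  470 = 1*247 + 223
  247 = 1*223 + 24
  223 = 9*24 + 7
  24 = 3*7 + 3
  7 = 2*3 + 1
  3 = 3*1
so gcd(470, 247) = 1.
gcd(1, 10) = 1.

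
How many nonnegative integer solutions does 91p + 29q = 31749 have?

gcd(91, 29) = 1  (91 = 3×29 + 4, 29 = 7×4 + 1, 4 = 4×1).
Back-substituting, 91×(-7) + 29×(22) = 1.
Scale by 31749: one solution is (-222243, 698478). Reduce p mod 29: (13, 1054).
General: p = 13 + 29t, q = 1054 - 91t.
p ≥ 0 ⇒ t ≥ 0; q ≥ 0 ⇒ t ≤ 11. So t ∈ [0, 11]: 12 solutions.

12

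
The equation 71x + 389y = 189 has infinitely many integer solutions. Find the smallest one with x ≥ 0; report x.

gcd(389, 71) = 1  (389 = 5·71 + 34, 71 = 2·34 + 3, 34 = 11·3 + 1, 3 = 3·1).
1 divides 189, so solutions exist.
Back-substituting, 71·(-126) + 389·(23) = 1.
Scale by 189/1 = 189: (x₀, y₀) = (-23814, 4347).
General solution: x = -23814 + 389t, y = 4347 - 71t for integer t.
x ≥ 0: smallest is -23814 mod 389 = 304 (at t = 62), with y = -55.

304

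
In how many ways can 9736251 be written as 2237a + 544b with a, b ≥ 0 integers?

gcd(2237, 544):
  2237 = 4×544 + 61
  544 = 8×61 + 56
  61 = 1×56 + 5
  56 = 11×5 + 1
  5 = 5×1
so gcd(2237, 544) = 1.
Back-substitute for Bézout coefficients:
  1 = 56 - 11×5
  ... = 2237×(-107) + 544×(440)
Scale by 9736251: one solution is (-1041778857, 4283950440). Reduce a mod 544: (183, 17145).
General: a = 183 + 544t, b = 17145 - 2237t.
a ≥ 0 ⇒ t ≥ 0; b ≥ 0 ⇒ t ≤ 7. So t ∈ [0, 7]: 8 solutions.

8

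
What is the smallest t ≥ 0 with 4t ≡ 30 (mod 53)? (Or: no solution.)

34

gcd(53, 4) = 1.
1 divides 30, so solutions exist.
By Bézout, 4×(-13) + 53×(1) = 1.
So 4×(-13) ≡ 1 (mod 53); multiply by 30: t ≡ -390 (mod 53).
Smallest nonnegative: t = -390 mod 53 = 34.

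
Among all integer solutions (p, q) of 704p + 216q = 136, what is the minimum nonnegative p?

14

gcd(704, 216):
  704 = 3·216 + 56
  216 = 3·56 + 48
  56 = 1·48 + 8
  48 = 6·8
so gcd(704, 216) = 8.
8 divides 136, so solutions exist.
Back-substitute for Bézout coefficients:
  8 = 56 - 1·48
  ... = 704·(4) + 216·(-13)
Scale by 136/8 = 17: (p₀, q₀) = (68, -221).
General solution: p = 68 + 27t, q = -221 - 88t for integer t.
p ≥ 0: smallest is 68 mod 27 = 14 (at t = -2), with q = -45.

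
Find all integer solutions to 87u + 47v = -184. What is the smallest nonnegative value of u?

gcd(87, 47) = 1  (87 = 1*47 + 40, 47 = 1*40 + 7, 40 = 5*7 + 5, 7 = 1*5 + 2, 5 = 2*2 + 1, 2 = 2*1).
1 divides -184, so solutions exist.
Back-substituting, 87*(20) + 47*(-37) = 1.
Scale by -184/1 = -184: (u₀, v₀) = (-3680, 6808).
General solution: u = -3680 + 47t, v = 6808 - 87t for integer t.
u ≥ 0: smallest is -3680 mod 47 = 33 (at t = 79), with v = -65.

33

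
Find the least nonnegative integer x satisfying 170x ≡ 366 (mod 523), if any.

519

gcd(523, 170):
  523 = 3·170 + 13
  170 = 13·13 + 1
  13 = 13·1
so gcd(523, 170) = 1.
1 divides 366, so solutions exist.
Back-substitute for Bézout coefficients:
  1 = 170 - 13·13
  ... = 170·(40) + 523·(-13)
So 170·(40) ≡ 1 (mod 523); multiply by 366: x ≡ 14640 (mod 523).
Smallest nonnegative: x = 14640 mod 523 = 519.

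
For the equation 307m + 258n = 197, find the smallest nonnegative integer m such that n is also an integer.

83

gcd(307, 258) = 1.
1 divides 197, so solutions exist.
By Bézout, 307·(79) + 258·(-94) = 1.
Scale by 197/1 = 197: (m₀, n₀) = (15563, -18518).
General solution: m = 15563 + 258t, n = -18518 - 307t for integer t.
m ≥ 0: smallest is 15563 mod 258 = 83 (at t = -60), with n = -98.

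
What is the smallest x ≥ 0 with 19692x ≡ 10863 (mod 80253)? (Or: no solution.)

6672

gcd(80253, 19692) = 9.
9 divides 10863, so solutions exist.
By Bézout, 19692×(-1243) + 80253×(305) = 9.
So 19692×(-1243) ≡ 9 (mod 80253); multiply by 1207: x ≡ -1500301 (mod 8917).
Smallest nonnegative: x = -1500301 mod 8917 = 6672.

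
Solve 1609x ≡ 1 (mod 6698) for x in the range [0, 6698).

2173

gcd(6698, 1609) = 1.
By Bézout, 1609*(2173) + 6698*(-522) = 1.
So 1609*2173 ≡ 1 (mod 6698), and 2173 mod 6698 = 2173.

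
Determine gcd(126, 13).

1

gcd(126, 13):
  126 = 9*13 + 9
  13 = 1*9 + 4
  9 = 2*4 + 1
  4 = 4*1
so gcd(126, 13) = 1.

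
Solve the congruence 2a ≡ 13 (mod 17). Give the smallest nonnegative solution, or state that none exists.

15

gcd(17, 2) = 1.
1 divides 13, so solutions exist.
By Bézout, 2×(-8) + 17×(1) = 1.
So 2×(-8) ≡ 1 (mod 17); multiply by 13: a ≡ -104 (mod 17).
Smallest nonnegative: a = -104 mod 17 = 15.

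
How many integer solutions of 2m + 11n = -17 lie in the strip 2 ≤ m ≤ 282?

gcd(11, 2):
  11 = 5×2 + 1
  2 = 2×1
so gcd(11, 2) = 1.
Back-substitute for Bézout coefficients:
  1 = 11 - 5×2
  ... = 2×(-5) + 11×(1)
Scale by -17: particular solution (85, -17); reduce m mod 11: (8, -3).
General solution: m = 8 + 11t, n = -3 - 2t for integer t.
2 ≤ 8 + 11t ≤ 282 gives t ∈ [0, 24], which is 25 values.

25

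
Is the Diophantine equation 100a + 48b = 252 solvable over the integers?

gcd(100, 48) = 4.
4 divides 252, so integer solutions exist.

yes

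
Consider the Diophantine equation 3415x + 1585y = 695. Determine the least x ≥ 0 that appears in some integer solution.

74

gcd(3415, 1585) = 5  (3415 = 2×1585 + 245, 1585 = 6×245 + 115, 245 = 2×115 + 15, 115 = 7×15 + 10, 15 = 1×10 + 5, 10 = 2×5).
5 divides 695, so solutions exist.
Back-substituting, 3415×(110) + 1585×(-237) = 5.
Scale by 695/5 = 139: (x₀, y₀) = (15290, -32943).
General solution: x = 15290 + 317t, y = -32943 - 683t for integer t.
x ≥ 0: smallest is 15290 mod 317 = 74 (at t = -48), with y = -159.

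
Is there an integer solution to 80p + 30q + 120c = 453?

no

gcd(80, 30) = 10.
gcd(10, 120) = 10.
10 does not divide 453 (remainder 3), so no integer solutions.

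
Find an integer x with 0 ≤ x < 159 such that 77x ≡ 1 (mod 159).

gcd(159, 77) = 1.
By Bézout, 77·(-64) + 159·(31) = 1.
So 77·-64 ≡ 1 (mod 159), and -64 mod 159 = 95.

95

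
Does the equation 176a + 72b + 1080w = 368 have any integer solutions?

gcd(176, 72):
  176 = 2*72 + 32
  72 = 2*32 + 8
  32 = 4*8
so gcd(176, 72) = 8.
gcd(8, 1080) = 8.
8 divides 368, so integer solutions exist.

yes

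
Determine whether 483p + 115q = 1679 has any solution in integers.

gcd(483, 115) = 23  (483 = 4×115 + 23, 115 = 5×23).
23 divides 1679, so integer solutions exist.

yes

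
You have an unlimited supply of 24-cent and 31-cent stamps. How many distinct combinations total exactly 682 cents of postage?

Need nonnegative integers with 24j + 31k = 682.
gcd(24, 31) = 1, and 24·(-9) + 31·(7) = 1.
So (j₀, k₀) = (-6138, 4774); general j = -6138 + 31t, k = 4774 - 24t.
j ≥ 0 ⇒ t ≥ 198; k ≥ 0 ⇒ t ≤ 198. That's 1 value of t.

1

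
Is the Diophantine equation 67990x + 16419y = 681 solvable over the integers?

gcd(67990, 16419) = 13  (67990 = 4·16419 + 2314, 16419 = 7·2314 + 221, 2314 = 10·221 + 104, 221 = 2·104 + 13, 104 = 8·13).
13 does not divide 681 (remainder 5), so no integer solutions.

no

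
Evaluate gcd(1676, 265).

gcd(1676, 265):
  1676 = 6*265 + 86
  265 = 3*86 + 7
  86 = 12*7 + 2
  7 = 3*2 + 1
  2 = 2*1
so gcd(1676, 265) = 1.

1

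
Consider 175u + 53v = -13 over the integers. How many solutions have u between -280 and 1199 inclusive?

gcd(175, 53) = 1.
By Bézout, 175*(10) + 53*(-33) = 1.
Particular solution: (29, -96).
General solution: u = 29 + 53t, v = -96 - 175t for integer t.
-280 ≤ 29 + 53t ≤ 1199 gives t ∈ [-5, 22], which is 28 values.

28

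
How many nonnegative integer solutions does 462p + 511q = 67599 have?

gcd(511, 462):
  511 = 1*462 + 49
  462 = 9*49 + 21
  49 = 2*21 + 7
  21 = 3*7
so gcd(511, 462) = 7.
Back-substitute for Bézout coefficients:
  7 = 49 - 2*21
  ... = 462*(-21) + 511*(19)
Scale by 9657: one solution is (-202797, 183483). Reduce p mod 73: (70, 69).
General: p = 70 + 73t, q = 69 - 66t.
p ≥ 0 ⇒ t ≥ 0; q ≥ 0 ⇒ t ≤ 1. So t ∈ [0, 1]: 2 solutions.

2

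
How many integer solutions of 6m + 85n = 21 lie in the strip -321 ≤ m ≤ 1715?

gcd(85, 6) = 1  (85 = 14·6 + 1, 6 = 6·1).
Back-substituting, 6·(-14) + 85·(1) = 1.
Scale by 21: particular solution (-294, 21); reduce m mod 85: (46, -3).
General solution: m = 46 + 85t, n = -3 - 6t for integer t.
-321 ≤ 46 + 85t ≤ 1715 gives t ∈ [-4, 19], which is 24 values.

24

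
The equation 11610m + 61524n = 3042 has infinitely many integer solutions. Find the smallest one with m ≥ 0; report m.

gcd(61524, 11610):
  61524 = 5×11610 + 3474
  11610 = 3×3474 + 1188
  3474 = 2×1188 + 1098
  1188 = 1×1098 + 90
  1098 = 12×90 + 18
  90 = 5×18
so gcd(61524, 11610) = 18.
18 divides 3042, so solutions exist.
Back-substitute for Bézout coefficients:
  18 = 1098 - 12×90
  ... = 11610×(-673) + 61524×(127)
Scale by 3042/18 = 169: (m₀, n₀) = (-113737, 21463).
General solution: m = -113737 + 3418t, n = 21463 - 645t for integer t.
m ≥ 0: smallest is -113737 mod 3418 = 2475 (at t = 34), with n = -467.

2475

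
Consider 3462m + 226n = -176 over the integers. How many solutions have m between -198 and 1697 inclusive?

gcd(3462, 226) = 2  (3462 = 15·226 + 72, 226 = 3·72 + 10, 72 = 7·10 + 2, 10 = 5·2).
Back-substituting, 3462·(22) + 226·(-337) = 2.
Scale by -88: particular solution (-1936, 29656); reduce m mod 113: (98, -1502).
General solution: m = 98 + 113t, n = -1502 - 1731t for integer t.
-198 ≤ 98 + 113t ≤ 1697 gives t ∈ [-2, 14], which is 17 values.

17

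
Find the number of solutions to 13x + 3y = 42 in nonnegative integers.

2

gcd(13, 3) = 1  (13 = 4×3 + 1, 3 = 3×1).
Back-substituting, 13×(1) + 3×(-4) = 1.
Scale by 42: one solution is (42, -168). Reduce x mod 3: (0, 14).
General: x = 0 + 3t, y = 14 - 13t.
x ≥ 0 ⇒ t ≥ 0; y ≥ 0 ⇒ t ≤ 1. So t ∈ [0, 1]: 2 solutions.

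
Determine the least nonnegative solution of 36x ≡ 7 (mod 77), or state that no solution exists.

gcd(77, 36) = 1  (77 = 2×36 + 5, 36 = 7×5 + 1, 5 = 5×1).
1 divides 7, so solutions exist.
Back-substituting, 36×(15) + 77×(-7) = 1.
So 36×(15) ≡ 1 (mod 77); multiply by 7: x ≡ 105 (mod 77).
Smallest nonnegative: x = 105 mod 77 = 28.

28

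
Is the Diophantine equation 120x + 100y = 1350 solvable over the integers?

no

gcd(120, 100) = 20.
20 does not divide 1350 (remainder 10), so no integer solutions.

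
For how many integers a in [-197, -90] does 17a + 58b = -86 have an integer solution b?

gcd(58, 17) = 1.
By Bézout, 17·(-17) + 58·(5) = 1.
Particular solution: (12, -5).
General solution: a = 12 + 58t, b = -5 - 17t for integer t.
-197 ≤ 12 + 58t ≤ -90 gives t ∈ [-3, -2], which is 2 values.

2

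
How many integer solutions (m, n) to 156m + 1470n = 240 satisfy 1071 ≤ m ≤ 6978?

24

gcd(1470, 156) = 6.
By Bézout, 156*(66) + 1470*(-7) = 6.
Particular solution: (190, -20).
General solution: m = 190 + 245t, n = -20 - 26t for integer t.
1071 ≤ 190 + 245t ≤ 6978 gives t ∈ [4, 27], which is 24 values.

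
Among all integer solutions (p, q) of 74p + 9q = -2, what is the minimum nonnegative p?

8

gcd(74, 9) = 1  (74 = 8*9 + 2, 9 = 4*2 + 1, 2 = 2*1).
1 divides -2, so solutions exist.
Back-substituting, 74*(-4) + 9*(33) = 1.
Scale by -2/1 = -2: (p₀, q₀) = (8, -66).
General solution: p = 8 + 9t, q = -66 - 74t for integer t.
p ≥ 0: smallest is 8 mod 9 = 8 (at t = 0), with q = -66.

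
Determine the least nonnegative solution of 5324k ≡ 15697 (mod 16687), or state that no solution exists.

gcd(16687, 5324):
  16687 = 3×5324 + 715
  5324 = 7×715 + 319
  715 = 2×319 + 77
  319 = 4×77 + 11
  77 = 7×11
so gcd(16687, 5324) = 11.
11 divides 15697, so solutions exist.
Back-substitute for Bézout coefficients:
  11 = 319 - 4×77
  ... = 5324×(210) + 16687×(-67)
So 5324×(210) ≡ 11 (mod 16687); multiply by 1427: k ≡ 299670 (mod 1517).
Smallest nonnegative: k = 299670 mod 1517 = 821.

821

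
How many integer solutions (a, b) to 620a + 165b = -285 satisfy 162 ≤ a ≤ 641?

gcd(620, 165) = 5  (620 = 3·165 + 125, 165 = 1·125 + 40, 125 = 3·40 + 5, 40 = 8·5).
Back-substituting, 620·(4) + 165·(-15) = 5.
Scale by -57: particular solution (-228, 855); reduce a mod 33: (3, -13).
General solution: a = 3 + 33t, b = -13 - 124t for integer t.
162 ≤ 3 + 33t ≤ 641 gives t ∈ [5, 19], which is 15 values.

15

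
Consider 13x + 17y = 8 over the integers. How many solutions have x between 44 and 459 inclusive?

gcd(17, 13) = 1  (17 = 1·13 + 4, 13 = 3·4 + 1, 4 = 4·1).
Back-substituting, 13·(4) + 17·(-3) = 1.
Scale by 8: particular solution (32, -24); reduce x mod 17: (15, -11).
General solution: x = 15 + 17t, y = -11 - 13t for integer t.
44 ≤ 15 + 17t ≤ 459 gives t ∈ [2, 26], which is 25 values.

25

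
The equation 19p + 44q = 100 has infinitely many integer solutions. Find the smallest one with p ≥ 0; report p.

40

gcd(44, 19) = 1.
1 divides 100, so solutions exist.
By Bézout, 19·(7) + 44·(-3) = 1.
Scale by 100/1 = 100: (p₀, q₀) = (700, -300).
General solution: p = 700 + 44t, q = -300 - 19t for integer t.
p ≥ 0: smallest is 700 mod 44 = 40 (at t = -15), with q = -15.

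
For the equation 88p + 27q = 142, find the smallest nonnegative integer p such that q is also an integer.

1

gcd(88, 27) = 1.
1 divides 142, so solutions exist.
By Bézout, 88·(4) + 27·(-13) = 1.
Scale by 142/1 = 142: (p₀, q₀) = (568, -1846).
General solution: p = 568 + 27t, q = -1846 - 88t for integer t.
p ≥ 0: smallest is 568 mod 27 = 1 (at t = -21), with q = 2.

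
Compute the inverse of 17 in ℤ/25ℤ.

3

gcd(25, 17) = 1.
By Bézout, 17·(3) + 25·(-2) = 1.
So 17·3 ≡ 1 (mod 25), and 3 mod 25 = 3.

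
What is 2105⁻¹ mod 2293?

gcd(2293, 2105) = 1  (2293 = 1×2105 + 188, 2105 = 11×188 + 37, 188 = 5×37 + 3, 37 = 12×3 + 1, 3 = 3×1).
Back-substituting, 2105×(744) + 2293×(-683) = 1.
So 2105×744 ≡ 1 (mod 2293), and 744 mod 2293 = 744.

744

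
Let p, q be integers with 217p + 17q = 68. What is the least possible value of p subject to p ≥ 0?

0

gcd(217, 17):
  217 = 12×17 + 13
  17 = 1×13 + 4
  13 = 3×4 + 1
  4 = 4×1
so gcd(217, 17) = 1.
1 divides 68, so solutions exist.
Back-substitute for Bézout coefficients:
  1 = 13 - 3×4
  ... = 217×(4) + 17×(-51)
Scale by 68/1 = 68: (p₀, q₀) = (272, -3468).
General solution: p = 272 + 17t, q = -3468 - 217t for integer t.
p ≥ 0: smallest is 272 mod 17 = 0 (at t = -16), with q = 4.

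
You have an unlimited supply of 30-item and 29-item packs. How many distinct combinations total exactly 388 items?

Need nonnegative integers with 30j + 29k = 388.
gcd(30, 29) = 1, and 30·(1) + 29·(-1) = 1.
So (j₀, k₀) = (388, -388); general j = 388 + 29t, k = -388 - 30t.
j ≥ 0 ⇒ t ≥ -13; k ≥ 0 ⇒ t ≤ -13. That's 1 value of t.

1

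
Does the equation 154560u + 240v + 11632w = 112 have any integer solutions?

yes

gcd(154560, 240):
  154560 = 644·240
so gcd(154560, 240) = 240.
gcd(240, 11632) = 16.
16 divides 112, so integer solutions exist.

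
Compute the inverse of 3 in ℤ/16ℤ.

gcd(16, 3) = 1.
By Bézout, 3·(-5) + 16·(1) = 1.
So 3·-5 ≡ 1 (mod 16), and -5 mod 16 = 11.

11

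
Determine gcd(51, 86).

gcd(86, 51):
  86 = 1·51 + 35
  51 = 1·35 + 16
  35 = 2·16 + 3
  16 = 5·3 + 1
  3 = 3·1
so gcd(86, 51) = 1.

1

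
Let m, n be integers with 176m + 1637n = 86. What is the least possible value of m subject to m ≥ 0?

gcd(1637, 176) = 1  (1637 = 9·176 + 53, 176 = 3·53 + 17, 53 = 3·17 + 2, 17 = 8·2 + 1, 2 = 2·1).
1 divides 86, so solutions exist.
Back-substituting, 176·(772) + 1637·(-83) = 1.
Scale by 86/1 = 86: (m₀, n₀) = (66392, -7138).
General solution: m = 66392 + 1637t, n = -7138 - 176t for integer t.
m ≥ 0: smallest is 66392 mod 1637 = 912 (at t = -40), with n = -98.

912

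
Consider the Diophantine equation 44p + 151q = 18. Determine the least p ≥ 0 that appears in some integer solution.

21

gcd(151, 44) = 1.
1 divides 18, so solutions exist.
By Bézout, 44·(-24) + 151·(7) = 1.
Scale by 18/1 = 18: (p₀, q₀) = (-432, 126).
General solution: p = -432 + 151t, q = 126 - 44t for integer t.
p ≥ 0: smallest is -432 mod 151 = 21 (at t = 3), with q = -6.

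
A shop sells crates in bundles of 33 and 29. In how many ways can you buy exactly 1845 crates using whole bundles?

2

Need nonnegative integers with 33j + 29k = 1845.
gcd(33, 29) = 1, and 33·(-7) + 29·(8) = 1.
So (j₀, k₀) = (-12915, 14760); general j = -12915 + 29t, k = 14760 - 33t.
j ≥ 0 ⇒ t ≥ 446; k ≥ 0 ⇒ t ≤ 447. That's 2 values of t.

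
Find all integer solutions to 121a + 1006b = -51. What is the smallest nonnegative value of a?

gcd(1006, 121):
  1006 = 8*121 + 38
  121 = 3*38 + 7
  38 = 5*7 + 3
  7 = 2*3 + 1
  3 = 3*1
so gcd(1006, 121) = 1.
1 divides -51, so solutions exist.
Back-substitute for Bézout coefficients:
  1 = 7 - 2*3
  ... = 121*(291) + 1006*(-35)
Scale by -51/1 = -51: (a₀, b₀) = (-14841, 1785).
General solution: a = -14841 + 1006t, b = 1785 - 121t for integer t.
a ≥ 0: smallest is -14841 mod 1006 = 249 (at t = 15), with b = -30.

249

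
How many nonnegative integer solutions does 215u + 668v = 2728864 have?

gcd(668, 215) = 1  (668 = 3×215 + 23, 215 = 9×23 + 8, 23 = 2×8 + 7, 8 = 1×7 + 1, 7 = 7×1).
Back-substituting, 215×(87) + 668×(-28) = 1.
Scale by 2728864: one solution is (237411168, -76408192). Reduce u mod 668: (628, 3883).
General: u = 628 + 668t, v = 3883 - 215t.
u ≥ 0 ⇒ t ≥ 0; v ≥ 0 ⇒ t ≤ 18. So t ∈ [0, 18]: 19 solutions.

19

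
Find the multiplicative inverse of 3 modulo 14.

gcd(14, 3) = 1  (14 = 4·3 + 2, 3 = 1·2 + 1, 2 = 2·1).
Back-substituting, 3·(5) + 14·(-1) = 1.
So 3·5 ≡ 1 (mod 14), and 5 mod 14 = 5.

5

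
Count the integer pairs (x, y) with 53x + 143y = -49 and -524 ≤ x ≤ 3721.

30

gcd(143, 53):
  143 = 2*53 + 37
  53 = 1*37 + 16
  37 = 2*16 + 5
  16 = 3*5 + 1
  5 = 5*1
so gcd(143, 53) = 1.
Back-substitute for Bézout coefficients:
  1 = 16 - 3*5
  ... = 53*(27) + 143*(-10)
Scale by -49: particular solution (-1323, 490); reduce x mod 143: (107, -40).
General solution: x = 107 + 143t, y = -40 - 53t for integer t.
-524 ≤ 107 + 143t ≤ 3721 gives t ∈ [-4, 25], which is 30 values.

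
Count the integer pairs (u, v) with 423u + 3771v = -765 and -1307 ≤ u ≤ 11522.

gcd(3771, 423) = 9.
By Bézout, 423*(107) + 3771*(-12) = 9.
Particular solution: (123, -14).
General solution: u = 123 + 419t, v = -14 - 47t for integer t.
-1307 ≤ 123 + 419t ≤ 11522 gives t ∈ [-3, 27], which is 31 values.

31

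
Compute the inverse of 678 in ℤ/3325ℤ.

gcd(3325, 678) = 1  (3325 = 4·678 + 613, 678 = 1·613 + 65, 613 = 9·65 + 28, 65 = 2·28 + 9, 28 = 3·9 + 1, 9 = 9·1).
Back-substituting, 678·(-358) + 3325·(73) = 1.
So 678·-358 ≡ 1 (mod 3325), and -358 mod 3325 = 2967.

2967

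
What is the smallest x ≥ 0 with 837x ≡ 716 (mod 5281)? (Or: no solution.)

1635

gcd(5281, 837) = 1  (5281 = 6·837 + 259, 837 = 3·259 + 60, 259 = 4·60 + 19, 60 = 3·19 + 3, 19 = 6·3 + 1, 3 = 3·1).
1 divides 716, so solutions exist.
Back-substituting, 837·(-1672) + 5281·(265) = 1.
So 837·(-1672) ≡ 1 (mod 5281); multiply by 716: x ≡ -1197152 (mod 5281).
Smallest nonnegative: x = -1197152 mod 5281 = 1635.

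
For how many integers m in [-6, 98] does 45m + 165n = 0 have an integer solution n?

9

gcd(165, 45) = 15  (165 = 3·45 + 30, 45 = 1·30 + 15, 30 = 2·15).
Back-substituting, 45·(4) + 165·(-1) = 15.
Scale by 0: particular solution (0, 0); reduce m mod 11: (0, 0).
General solution: m = 0 + 11t, n = 0 - 3t for integer t.
-6 ≤ 0 + 11t ≤ 98 gives t ∈ [0, 8], which is 9 values.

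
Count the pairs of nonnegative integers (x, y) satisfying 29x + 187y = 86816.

gcd(187, 29):
  187 = 6·29 + 13
  29 = 2·13 + 3
  13 = 4·3 + 1
  3 = 3·1
so gcd(187, 29) = 1.
Back-substitute for Bézout coefficients:
  1 = 13 - 4·3
  ... = 29·(-58) + 187·(9)
Scale by 86816: one solution is (-5035328, 781344). Reduce x mod 187: (21, 461).
General: x = 21 + 187t, y = 461 - 29t.
x ≥ 0 ⇒ t ≥ 0; y ≥ 0 ⇒ t ≤ 15. So t ∈ [0, 15]: 16 solutions.

16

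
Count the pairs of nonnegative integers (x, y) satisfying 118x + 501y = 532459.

gcd(501, 118):
  501 = 4*118 + 29
  118 = 4*29 + 2
  29 = 14*2 + 1
  2 = 2*1
so gcd(501, 118) = 1.
Back-substitute for Bézout coefficients:
  1 = 29 - 14*2
  ... = 118*(-242) + 501*(57)
Scale by 532459: one solution is (-128855078, 30350163). Reduce x mod 501: (118, 1035).
General: x = 118 + 501t, y = 1035 - 118t.
x ≥ 0 ⇒ t ≥ 0; y ≥ 0 ⇒ t ≤ 8. So t ∈ [0, 8]: 9 solutions.

9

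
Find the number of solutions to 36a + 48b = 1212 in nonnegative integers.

gcd(48, 36) = 12  (48 = 1*36 + 12, 36 = 3*12).
Back-substituting, 36*(-1) + 48*(1) = 12.
Scale by 101: one solution is (-101, 101). Reduce a mod 4: (3, 23).
General: a = 3 + 4t, b = 23 - 3t.
a ≥ 0 ⇒ t ≥ 0; b ≥ 0 ⇒ t ≤ 7. So t ∈ [0, 7]: 8 solutions.

8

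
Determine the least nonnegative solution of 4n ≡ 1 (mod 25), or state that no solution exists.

19

gcd(25, 4) = 1  (25 = 6·4 + 1, 4 = 4·1).
1 divides 1, so solutions exist.
Back-substituting, 4·(-6) + 25·(1) = 1.
So 4·(-6) ≡ 1 (mod 25); multiply by 1: n ≡ -6 (mod 25).
Smallest nonnegative: n = -6 mod 25 = 19.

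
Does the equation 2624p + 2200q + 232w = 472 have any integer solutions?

gcd(2624, 2200):
  2624 = 1×2200 + 424
  2200 = 5×424 + 80
  424 = 5×80 + 24
  80 = 3×24 + 8
  24 = 3×8
so gcd(2624, 2200) = 8.
gcd(8, 232) = 8.
8 divides 472, so integer solutions exist.

yes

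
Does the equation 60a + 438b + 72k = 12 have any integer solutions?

gcd(438, 60) = 6.
gcd(6, 72) = 6.
6 divides 12, so integer solutions exist.

yes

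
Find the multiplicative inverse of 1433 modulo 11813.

gcd(11813, 1433):
  11813 = 8×1433 + 349
  1433 = 4×349 + 37
  349 = 9×37 + 16
  37 = 2×16 + 5
  16 = 3×5 + 1
  5 = 5×1
so gcd(11813, 1433) = 1.
Back-substitute for Bézout coefficients:
  1 = 16 - 3×5
  ... = 1433×(-2234) + 11813×(271)
So 1433×-2234 ≡ 1 (mod 11813), and -2234 mod 11813 = 9579.

9579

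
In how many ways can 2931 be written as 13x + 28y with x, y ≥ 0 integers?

8

gcd(28, 13) = 1.
By Bézout, 13·(13) + 28·(-6) = 1.
One solution: (23, 94).
General: x = 23 + 28t, y = 94 - 13t.
x ≥ 0 ⇒ t ≥ 0; y ≥ 0 ⇒ t ≤ 7. So t ∈ [0, 7]: 8 solutions.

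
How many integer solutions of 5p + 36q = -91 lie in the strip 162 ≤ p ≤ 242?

gcd(36, 5) = 1  (36 = 7×5 + 1, 5 = 5×1).
Back-substituting, 5×(-7) + 36×(1) = 1.
Scale by -91: particular solution (637, -91); reduce p mod 36: (25, -6).
General solution: p = 25 + 36t, q = -6 - 5t for integer t.
162 ≤ 25 + 36t ≤ 242 gives t ∈ [4, 6], which is 3 values.

3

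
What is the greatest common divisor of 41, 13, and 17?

1

gcd(41, 13):
  41 = 3*13 + 2
  13 = 6*2 + 1
  2 = 2*1
so gcd(41, 13) = 1.
gcd(1, 17) = 1.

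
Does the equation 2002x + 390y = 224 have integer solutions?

gcd(2002, 390) = 26  (2002 = 5·390 + 52, 390 = 7·52 + 26, 52 = 2·26).
26 does not divide 224 (remainder 16), so no integer solutions.

no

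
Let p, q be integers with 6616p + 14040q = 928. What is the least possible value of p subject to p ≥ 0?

gcd(14040, 6616) = 8.
8 divides 928, so solutions exist.
By Bézout, 6616*(278) + 14040*(-131) = 8.
Scale by 928/8 = 116: (p₀, q₀) = (32248, -15196).
General solution: p = 32248 + 1755t, q = -15196 - 827t for integer t.
p ≥ 0: smallest is 32248 mod 1755 = 658 (at t = -18), with q = -310.

658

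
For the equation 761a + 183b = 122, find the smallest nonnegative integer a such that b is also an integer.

gcd(761, 183) = 1  (761 = 4×183 + 29, 183 = 6×29 + 9, 29 = 3×9 + 2, 9 = 4×2 + 1, 2 = 2×1).
1 divides 122, so solutions exist.
Back-substituting, 761×(-82) + 183×(341) = 1.
Scale by 122/1 = 122: (a₀, b₀) = (-10004, 41602).
General solution: a = -10004 + 183t, b = 41602 - 761t for integer t.
a ≥ 0: smallest is -10004 mod 183 = 61 (at t = 55), with b = -253.

61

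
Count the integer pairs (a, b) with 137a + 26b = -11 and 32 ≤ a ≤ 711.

26

gcd(137, 26):
  137 = 5×26 + 7
  26 = 3×7 + 5
  7 = 1×5 + 2
  5 = 2×2 + 1
  2 = 2×1
so gcd(137, 26) = 1.
Back-substitute for Bézout coefficients:
  1 = 5 - 2×2
  ... = 137×(-11) + 26×(58)
Scale by -11: particular solution (121, -638); reduce a mod 26: (17, -90).
General solution: a = 17 + 26t, b = -90 - 137t for integer t.
32 ≤ 17 + 26t ≤ 711 gives t ∈ [1, 26], which is 26 values.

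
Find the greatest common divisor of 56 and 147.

7

gcd(147, 56):
  147 = 2×56 + 35
  56 = 1×35 + 21
  35 = 1×21 + 14
  21 = 1×14 + 7
  14 = 2×7
so gcd(147, 56) = 7.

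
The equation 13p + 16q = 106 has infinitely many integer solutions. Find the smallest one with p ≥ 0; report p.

2

gcd(16, 13) = 1  (16 = 1×13 + 3, 13 = 4×3 + 1, 3 = 3×1).
1 divides 106, so solutions exist.
Back-substituting, 13×(5) + 16×(-4) = 1.
Scale by 106/1 = 106: (p₀, q₀) = (530, -424).
General solution: p = 530 + 16t, q = -424 - 13t for integer t.
p ≥ 0: smallest is 530 mod 16 = 2 (at t = -33), with q = 5.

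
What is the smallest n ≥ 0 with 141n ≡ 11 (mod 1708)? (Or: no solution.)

gcd(1708, 141) = 1  (1708 = 12*141 + 16, 141 = 8*16 + 13, 16 = 1*13 + 3, 13 = 4*3 + 1, 3 = 3*1).
1 divides 11, so solutions exist.
Back-substituting, 141*(533) + 1708*(-44) = 1.
So 141*(533) ≡ 1 (mod 1708); multiply by 11: n ≡ 5863 (mod 1708).
Smallest nonnegative: n = 5863 mod 1708 = 739.

739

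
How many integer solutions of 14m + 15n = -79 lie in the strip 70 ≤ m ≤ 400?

22

gcd(15, 14) = 1  (15 = 1*14 + 1, 14 = 14*1).
Back-substituting, 14*(-1) + 15*(1) = 1.
Scale by -79: particular solution (79, -79); reduce m mod 15: (4, -9).
General solution: m = 4 + 15t, n = -9 - 14t for integer t.
70 ≤ 4 + 15t ≤ 400 gives t ∈ [5, 26], which is 22 values.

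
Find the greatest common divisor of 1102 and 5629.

1

gcd(5629, 1102):
  5629 = 5*1102 + 119
  1102 = 9*119 + 31
  119 = 3*31 + 26
  31 = 1*26 + 5
  26 = 5*5 + 1
  5 = 5*1
so gcd(5629, 1102) = 1.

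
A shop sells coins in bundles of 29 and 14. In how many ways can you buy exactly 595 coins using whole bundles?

1

Need nonnegative integers with 29j + 14k = 595.
gcd(29, 14) = 1, and 29·(1) + 14·(-2) = 1.
So (j₀, k₀) = (595, -1190); general j = 595 + 14t, k = -1190 - 29t.
j ≥ 0 ⇒ t ≥ -42; k ≥ 0 ⇒ t ≤ -42. That's 1 value of t.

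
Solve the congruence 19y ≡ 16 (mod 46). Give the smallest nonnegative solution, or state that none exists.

gcd(46, 19):
  46 = 2*19 + 8
  19 = 2*8 + 3
  8 = 2*3 + 2
  3 = 1*2 + 1
  2 = 2*1
so gcd(46, 19) = 1.
1 divides 16, so solutions exist.
Back-substitute for Bézout coefficients:
  1 = 3 - 1*2
  ... = 19*(17) + 46*(-7)
So 19*(17) ≡ 1 (mod 46); multiply by 16: y ≡ 272 (mod 46).
Smallest nonnegative: y = 272 mod 46 = 42.

42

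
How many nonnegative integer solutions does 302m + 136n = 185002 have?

gcd(302, 136) = 2  (302 = 2·136 + 30, 136 = 4·30 + 16, 30 = 1·16 + 14, 16 = 1·14 + 2, 14 = 7·2).
Back-substituting, 302·(-9) + 136·(20) = 2.
Scale by 92501: one solution is (-832509, 1850020). Reduce m mod 68: (15, 1327).
General: m = 15 + 68t, n = 1327 - 151t.
m ≥ 0 ⇒ t ≥ 0; n ≥ 0 ⇒ t ≤ 8. So t ∈ [0, 8]: 9 solutions.

9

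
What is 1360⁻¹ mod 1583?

504

gcd(1583, 1360):
  1583 = 1×1360 + 223
  1360 = 6×223 + 22
  223 = 10×22 + 3
  22 = 7×3 + 1
  3 = 3×1
so gcd(1583, 1360) = 1.
Back-substitute for Bézout coefficients:
  1 = 22 - 7×3
  ... = 1360×(504) + 1583×(-433)
So 1360×504 ≡ 1 (mod 1583), and 504 mod 1583 = 504.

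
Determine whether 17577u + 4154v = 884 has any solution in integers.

gcd(17577, 4154) = 31  (17577 = 4×4154 + 961, 4154 = 4×961 + 310, 961 = 3×310 + 31, 310 = 10×31).
31 does not divide 884 (remainder 16), so no integer solutions.

no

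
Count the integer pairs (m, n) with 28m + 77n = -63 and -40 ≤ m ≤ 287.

gcd(77, 28) = 7.
By Bézout, 28*(3) + 77*(-1) = 7.
Particular solution: (6, -3).
General solution: m = 6 + 11t, n = -3 - 4t for integer t.
-40 ≤ 6 + 11t ≤ 287 gives t ∈ [-4, 25], which is 30 values.

30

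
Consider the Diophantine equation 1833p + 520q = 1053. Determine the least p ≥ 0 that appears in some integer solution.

gcd(1833, 520) = 13.
13 divides 1053, so solutions exist.
By Bézout, 1833*(-19) + 520*(67) = 13.
Scale by 1053/13 = 81: (p₀, q₀) = (-1539, 5427).
General solution: p = -1539 + 40t, q = 5427 - 141t for integer t.
p ≥ 0: smallest is -1539 mod 40 = 21 (at t = 39), with q = -72.

21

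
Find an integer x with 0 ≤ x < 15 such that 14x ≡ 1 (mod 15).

gcd(15, 14) = 1  (15 = 1·14 + 1, 14 = 14·1).
Back-substituting, 14·(-1) + 15·(1) = 1.
So 14·-1 ≡ 1 (mod 15), and -1 mod 15 = 14.

14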